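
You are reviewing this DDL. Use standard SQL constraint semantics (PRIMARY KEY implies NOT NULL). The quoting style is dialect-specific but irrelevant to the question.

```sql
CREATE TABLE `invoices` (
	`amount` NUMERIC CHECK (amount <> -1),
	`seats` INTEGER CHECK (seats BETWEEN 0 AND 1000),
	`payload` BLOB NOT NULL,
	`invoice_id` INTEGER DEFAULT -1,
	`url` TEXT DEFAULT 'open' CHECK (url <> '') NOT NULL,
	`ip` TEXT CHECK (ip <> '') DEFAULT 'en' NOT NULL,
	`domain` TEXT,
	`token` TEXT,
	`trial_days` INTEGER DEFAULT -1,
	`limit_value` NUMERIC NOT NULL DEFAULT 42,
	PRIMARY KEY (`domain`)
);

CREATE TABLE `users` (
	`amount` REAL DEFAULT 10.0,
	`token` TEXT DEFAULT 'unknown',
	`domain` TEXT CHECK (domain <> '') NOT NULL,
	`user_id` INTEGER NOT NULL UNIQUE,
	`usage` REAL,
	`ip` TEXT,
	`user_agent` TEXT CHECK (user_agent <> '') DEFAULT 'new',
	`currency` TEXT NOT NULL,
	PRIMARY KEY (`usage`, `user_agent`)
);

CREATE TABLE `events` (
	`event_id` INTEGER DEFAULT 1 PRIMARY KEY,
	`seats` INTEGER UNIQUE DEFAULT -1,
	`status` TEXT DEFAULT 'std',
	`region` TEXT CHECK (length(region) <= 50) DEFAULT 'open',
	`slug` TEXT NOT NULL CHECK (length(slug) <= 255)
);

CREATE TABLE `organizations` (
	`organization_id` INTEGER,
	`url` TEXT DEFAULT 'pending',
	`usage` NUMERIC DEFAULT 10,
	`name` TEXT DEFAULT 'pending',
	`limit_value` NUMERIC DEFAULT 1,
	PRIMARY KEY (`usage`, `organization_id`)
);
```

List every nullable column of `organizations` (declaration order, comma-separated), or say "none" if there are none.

- organization_id: part of the PRIMARY KEY, which implies NOT NULL → not nullable.
- url: DEFAULT only fills an omitted column; an explicit NULL is still allowed → nullable.
- usage: part of the PRIMARY KEY, which implies NOT NULL → not nullable.
- name: DEFAULT only fills an omitted column; an explicit NULL is still allowed → nullable.
- limit_value: DEFAULT only fills an omitted column; an explicit NULL is still allowed → nullable.

url, name, limit_value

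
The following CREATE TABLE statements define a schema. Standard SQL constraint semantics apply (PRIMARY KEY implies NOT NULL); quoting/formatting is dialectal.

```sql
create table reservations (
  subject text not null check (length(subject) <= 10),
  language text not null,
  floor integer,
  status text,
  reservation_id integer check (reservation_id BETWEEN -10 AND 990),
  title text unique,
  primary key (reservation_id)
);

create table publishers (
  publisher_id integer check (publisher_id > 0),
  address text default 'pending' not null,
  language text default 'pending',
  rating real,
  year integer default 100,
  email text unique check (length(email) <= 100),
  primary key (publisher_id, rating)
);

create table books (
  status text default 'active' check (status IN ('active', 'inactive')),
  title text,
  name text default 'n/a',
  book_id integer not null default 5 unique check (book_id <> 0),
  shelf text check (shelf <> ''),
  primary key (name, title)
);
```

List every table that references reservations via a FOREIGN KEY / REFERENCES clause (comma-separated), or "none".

none

No REFERENCES clause anywhere in the schema names reservations.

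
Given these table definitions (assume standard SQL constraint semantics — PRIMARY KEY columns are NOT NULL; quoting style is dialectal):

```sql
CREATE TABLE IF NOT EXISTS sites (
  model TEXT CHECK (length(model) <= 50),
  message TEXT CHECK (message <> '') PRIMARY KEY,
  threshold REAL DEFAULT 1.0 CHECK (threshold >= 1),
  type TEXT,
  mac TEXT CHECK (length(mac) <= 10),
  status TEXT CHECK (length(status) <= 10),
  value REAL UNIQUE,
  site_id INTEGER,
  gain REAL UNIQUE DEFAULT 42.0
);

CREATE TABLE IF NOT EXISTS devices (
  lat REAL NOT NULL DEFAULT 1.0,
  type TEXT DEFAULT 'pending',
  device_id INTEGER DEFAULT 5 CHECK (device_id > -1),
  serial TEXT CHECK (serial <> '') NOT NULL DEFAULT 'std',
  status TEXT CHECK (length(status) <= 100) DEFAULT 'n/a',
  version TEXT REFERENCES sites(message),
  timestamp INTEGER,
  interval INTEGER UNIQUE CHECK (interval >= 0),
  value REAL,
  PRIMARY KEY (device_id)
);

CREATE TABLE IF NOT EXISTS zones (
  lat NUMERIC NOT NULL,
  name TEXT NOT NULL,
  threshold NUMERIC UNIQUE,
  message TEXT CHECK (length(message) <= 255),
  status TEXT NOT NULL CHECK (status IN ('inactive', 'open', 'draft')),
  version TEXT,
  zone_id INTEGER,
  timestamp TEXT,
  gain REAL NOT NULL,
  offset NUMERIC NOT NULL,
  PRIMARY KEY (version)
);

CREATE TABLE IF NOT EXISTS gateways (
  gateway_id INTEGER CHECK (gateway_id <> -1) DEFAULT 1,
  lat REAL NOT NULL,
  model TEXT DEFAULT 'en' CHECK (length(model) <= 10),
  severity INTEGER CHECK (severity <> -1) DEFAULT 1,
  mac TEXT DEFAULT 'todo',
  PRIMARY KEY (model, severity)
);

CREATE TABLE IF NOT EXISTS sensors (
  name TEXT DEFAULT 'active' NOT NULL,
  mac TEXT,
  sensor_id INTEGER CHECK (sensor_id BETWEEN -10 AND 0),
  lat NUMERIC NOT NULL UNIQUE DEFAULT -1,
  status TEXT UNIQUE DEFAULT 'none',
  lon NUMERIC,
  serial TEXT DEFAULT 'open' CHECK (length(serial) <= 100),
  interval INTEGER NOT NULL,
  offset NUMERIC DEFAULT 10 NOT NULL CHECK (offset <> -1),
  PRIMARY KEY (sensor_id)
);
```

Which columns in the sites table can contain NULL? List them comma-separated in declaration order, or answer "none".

- model: CHECK does not forbid NULL (a CHECK constraint passes when its expression is NULL) → nullable.
- message: part of the PRIMARY KEY, which implies NOT NULL → not nullable.
- threshold: CHECK does not forbid NULL (a CHECK constraint passes when its expression is NULL) → nullable.
- type: no NOT NULL constraint applies → nullable.
- mac: CHECK does not forbid NULL (a CHECK constraint passes when its expression is NULL) → nullable.
- status: CHECK does not forbid NULL (a CHECK constraint passes when its expression is NULL) → nullable.
- value: UNIQUE does not imply NOT NULL → nullable.
- site_id: no NOT NULL constraint applies → nullable.
- gain: UNIQUE does not imply NOT NULL → nullable.

model, threshold, type, mac, status, value, site_id, gain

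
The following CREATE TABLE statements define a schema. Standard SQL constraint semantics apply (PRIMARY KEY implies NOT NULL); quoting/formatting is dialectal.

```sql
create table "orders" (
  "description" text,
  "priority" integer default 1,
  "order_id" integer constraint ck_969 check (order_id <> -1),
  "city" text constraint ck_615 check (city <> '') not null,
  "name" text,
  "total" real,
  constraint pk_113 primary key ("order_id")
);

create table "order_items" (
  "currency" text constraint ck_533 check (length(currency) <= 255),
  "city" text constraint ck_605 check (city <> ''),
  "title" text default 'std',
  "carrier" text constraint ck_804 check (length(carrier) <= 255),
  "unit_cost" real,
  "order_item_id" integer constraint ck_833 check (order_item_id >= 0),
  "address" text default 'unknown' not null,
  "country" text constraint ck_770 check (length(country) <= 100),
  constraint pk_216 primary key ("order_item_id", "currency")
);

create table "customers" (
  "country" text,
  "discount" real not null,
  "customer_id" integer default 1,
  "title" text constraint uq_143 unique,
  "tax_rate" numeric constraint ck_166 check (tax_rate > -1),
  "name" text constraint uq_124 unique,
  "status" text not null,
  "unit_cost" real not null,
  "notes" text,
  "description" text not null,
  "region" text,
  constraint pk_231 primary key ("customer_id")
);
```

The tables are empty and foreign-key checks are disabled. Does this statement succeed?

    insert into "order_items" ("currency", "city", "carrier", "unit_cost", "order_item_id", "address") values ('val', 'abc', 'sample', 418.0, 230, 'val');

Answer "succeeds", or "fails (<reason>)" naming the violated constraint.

NOT NULL columns: address is supplied; currency is supplied; order_item_id is supplied.
CHECK constraints: 'val' satisfies (length(currency) <= 255); 'abc' satisfies (city <> ''); 'sample' satisfies (length(carrier) <= 255); 230 satisfies (order_item_id >= 0).
No constraint is violated.

succeeds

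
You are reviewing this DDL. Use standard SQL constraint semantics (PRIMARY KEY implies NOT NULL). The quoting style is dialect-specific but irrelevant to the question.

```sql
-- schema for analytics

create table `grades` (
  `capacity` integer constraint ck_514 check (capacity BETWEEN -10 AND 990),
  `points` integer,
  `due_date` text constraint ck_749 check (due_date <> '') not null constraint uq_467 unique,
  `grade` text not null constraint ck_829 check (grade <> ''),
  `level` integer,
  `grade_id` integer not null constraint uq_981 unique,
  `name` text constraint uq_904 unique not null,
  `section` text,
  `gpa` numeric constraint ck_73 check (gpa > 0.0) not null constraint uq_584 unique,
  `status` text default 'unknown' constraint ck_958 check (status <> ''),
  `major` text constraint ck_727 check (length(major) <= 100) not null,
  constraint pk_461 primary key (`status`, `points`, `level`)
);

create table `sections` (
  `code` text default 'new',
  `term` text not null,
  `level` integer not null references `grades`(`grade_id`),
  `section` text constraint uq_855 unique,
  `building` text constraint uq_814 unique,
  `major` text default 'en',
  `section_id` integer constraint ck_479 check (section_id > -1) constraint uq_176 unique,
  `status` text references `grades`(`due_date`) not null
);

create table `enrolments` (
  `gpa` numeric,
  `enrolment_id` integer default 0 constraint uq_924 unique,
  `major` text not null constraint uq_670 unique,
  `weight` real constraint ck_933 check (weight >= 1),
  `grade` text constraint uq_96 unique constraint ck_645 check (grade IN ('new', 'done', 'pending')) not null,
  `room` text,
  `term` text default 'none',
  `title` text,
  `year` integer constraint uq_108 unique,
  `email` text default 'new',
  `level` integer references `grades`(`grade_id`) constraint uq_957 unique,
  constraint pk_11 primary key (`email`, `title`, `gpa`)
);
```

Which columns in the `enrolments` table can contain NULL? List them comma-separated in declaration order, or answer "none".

enrolment_id, weight, room, term, year, level

- gpa: part of the PRIMARY KEY, which implies NOT NULL → not nullable.
- enrolment_id: UNIQUE does not imply NOT NULL → nullable.
- major: declared NOT NULL → not nullable.
- weight: CHECK does not forbid NULL (a CHECK constraint passes when its expression is NULL) → nullable.
- grade: declared NOT NULL → not nullable.
- room: no NOT NULL constraint applies → nullable.
- term: DEFAULT only fills an omitted column; an explicit NULL is still allowed → nullable.
- title: part of the PRIMARY KEY, which implies NOT NULL → not nullable.
- year: UNIQUE does not imply NOT NULL → nullable.
- email: part of the PRIMARY KEY, which implies NOT NULL → not nullable.
- level: a foreign key column may be NULL unless separately constrained → nullable.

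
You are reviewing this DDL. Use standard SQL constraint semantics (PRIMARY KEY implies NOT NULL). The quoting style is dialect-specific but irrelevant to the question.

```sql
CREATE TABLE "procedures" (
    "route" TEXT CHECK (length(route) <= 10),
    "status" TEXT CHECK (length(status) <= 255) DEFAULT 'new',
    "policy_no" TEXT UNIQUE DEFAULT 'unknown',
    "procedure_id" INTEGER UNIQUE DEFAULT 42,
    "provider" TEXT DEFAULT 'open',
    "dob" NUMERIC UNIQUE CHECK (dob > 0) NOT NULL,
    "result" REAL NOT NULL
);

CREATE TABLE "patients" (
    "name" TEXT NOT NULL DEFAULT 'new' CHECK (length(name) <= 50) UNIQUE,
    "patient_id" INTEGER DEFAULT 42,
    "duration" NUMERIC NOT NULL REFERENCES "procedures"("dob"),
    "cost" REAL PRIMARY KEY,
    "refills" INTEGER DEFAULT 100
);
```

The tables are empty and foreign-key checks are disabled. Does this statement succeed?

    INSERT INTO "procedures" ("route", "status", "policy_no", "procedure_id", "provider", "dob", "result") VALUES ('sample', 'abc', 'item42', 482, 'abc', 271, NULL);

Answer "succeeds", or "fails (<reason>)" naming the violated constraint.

result is explicitly set to NULL, but result is declared NOT NULL.

fails (NOT NULL on result)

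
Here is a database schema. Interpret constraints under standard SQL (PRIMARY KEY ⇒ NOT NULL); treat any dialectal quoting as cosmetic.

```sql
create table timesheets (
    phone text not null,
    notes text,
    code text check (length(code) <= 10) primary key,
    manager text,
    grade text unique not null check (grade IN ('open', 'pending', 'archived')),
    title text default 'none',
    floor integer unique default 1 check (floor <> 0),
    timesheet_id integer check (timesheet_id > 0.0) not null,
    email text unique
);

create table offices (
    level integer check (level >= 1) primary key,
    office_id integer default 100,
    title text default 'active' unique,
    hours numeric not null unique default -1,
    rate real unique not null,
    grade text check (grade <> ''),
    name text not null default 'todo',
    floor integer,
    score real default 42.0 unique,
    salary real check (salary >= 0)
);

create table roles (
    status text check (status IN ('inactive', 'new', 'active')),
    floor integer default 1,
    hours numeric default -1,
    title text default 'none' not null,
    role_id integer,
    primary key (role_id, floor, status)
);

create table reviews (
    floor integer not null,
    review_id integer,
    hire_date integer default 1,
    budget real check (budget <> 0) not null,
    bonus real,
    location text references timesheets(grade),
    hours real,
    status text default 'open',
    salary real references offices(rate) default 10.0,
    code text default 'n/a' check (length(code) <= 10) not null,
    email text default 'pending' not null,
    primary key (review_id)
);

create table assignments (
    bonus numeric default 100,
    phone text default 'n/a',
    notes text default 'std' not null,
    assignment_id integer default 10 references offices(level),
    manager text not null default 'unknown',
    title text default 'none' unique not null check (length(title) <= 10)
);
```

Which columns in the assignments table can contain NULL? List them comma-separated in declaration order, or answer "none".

- bonus: DEFAULT only fills an omitted column; an explicit NULL is still allowed → nullable.
- phone: DEFAULT only fills an omitted column; an explicit NULL is still allowed → nullable.
- notes: declared NOT NULL → not nullable.
- assignment_id: a foreign key column may be NULL unless separately constrained → nullable.
- manager: declared NOT NULL → not nullable.
- title: declared NOT NULL → not nullable.

bonus, phone, assignment_id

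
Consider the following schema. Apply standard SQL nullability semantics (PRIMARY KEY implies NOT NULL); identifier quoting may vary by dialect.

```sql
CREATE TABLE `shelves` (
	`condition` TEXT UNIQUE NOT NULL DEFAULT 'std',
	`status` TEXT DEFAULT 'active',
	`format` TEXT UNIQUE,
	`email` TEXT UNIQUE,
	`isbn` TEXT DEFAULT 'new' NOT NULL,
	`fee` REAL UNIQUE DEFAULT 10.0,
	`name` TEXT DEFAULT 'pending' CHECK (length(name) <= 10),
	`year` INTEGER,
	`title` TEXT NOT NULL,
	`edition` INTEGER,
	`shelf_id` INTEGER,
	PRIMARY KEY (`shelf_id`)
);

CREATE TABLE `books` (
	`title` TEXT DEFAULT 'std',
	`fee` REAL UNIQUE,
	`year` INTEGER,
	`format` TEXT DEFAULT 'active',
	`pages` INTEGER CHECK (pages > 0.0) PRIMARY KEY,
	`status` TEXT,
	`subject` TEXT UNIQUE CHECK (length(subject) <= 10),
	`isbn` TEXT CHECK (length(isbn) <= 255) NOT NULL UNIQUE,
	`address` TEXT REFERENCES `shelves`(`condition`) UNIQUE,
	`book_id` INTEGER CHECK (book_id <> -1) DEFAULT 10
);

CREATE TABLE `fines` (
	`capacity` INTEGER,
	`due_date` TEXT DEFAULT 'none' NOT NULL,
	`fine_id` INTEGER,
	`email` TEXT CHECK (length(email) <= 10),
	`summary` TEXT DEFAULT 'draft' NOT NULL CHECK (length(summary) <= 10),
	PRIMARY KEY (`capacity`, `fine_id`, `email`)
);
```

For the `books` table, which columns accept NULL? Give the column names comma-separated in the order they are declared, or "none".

title, fee, year, format, status, subject, address, book_id

- title: DEFAULT only fills an omitted column; an explicit NULL is still allowed → nullable.
- fee: UNIQUE does not imply NOT NULL → nullable.
- year: no NOT NULL constraint applies → nullable.
- format: DEFAULT only fills an omitted column; an explicit NULL is still allowed → nullable.
- pages: part of the PRIMARY KEY, which implies NOT NULL → not nullable.
- status: no NOT NULL constraint applies → nullable.
- subject: CHECK does not forbid NULL (a CHECK constraint passes when its expression is NULL) → nullable.
- isbn: declared NOT NULL → not nullable.
- address: a foreign key column may be NULL unless separately constrained → nullable.
- book_id: CHECK does not forbid NULL (a CHECK constraint passes when its expression is NULL) → nullable.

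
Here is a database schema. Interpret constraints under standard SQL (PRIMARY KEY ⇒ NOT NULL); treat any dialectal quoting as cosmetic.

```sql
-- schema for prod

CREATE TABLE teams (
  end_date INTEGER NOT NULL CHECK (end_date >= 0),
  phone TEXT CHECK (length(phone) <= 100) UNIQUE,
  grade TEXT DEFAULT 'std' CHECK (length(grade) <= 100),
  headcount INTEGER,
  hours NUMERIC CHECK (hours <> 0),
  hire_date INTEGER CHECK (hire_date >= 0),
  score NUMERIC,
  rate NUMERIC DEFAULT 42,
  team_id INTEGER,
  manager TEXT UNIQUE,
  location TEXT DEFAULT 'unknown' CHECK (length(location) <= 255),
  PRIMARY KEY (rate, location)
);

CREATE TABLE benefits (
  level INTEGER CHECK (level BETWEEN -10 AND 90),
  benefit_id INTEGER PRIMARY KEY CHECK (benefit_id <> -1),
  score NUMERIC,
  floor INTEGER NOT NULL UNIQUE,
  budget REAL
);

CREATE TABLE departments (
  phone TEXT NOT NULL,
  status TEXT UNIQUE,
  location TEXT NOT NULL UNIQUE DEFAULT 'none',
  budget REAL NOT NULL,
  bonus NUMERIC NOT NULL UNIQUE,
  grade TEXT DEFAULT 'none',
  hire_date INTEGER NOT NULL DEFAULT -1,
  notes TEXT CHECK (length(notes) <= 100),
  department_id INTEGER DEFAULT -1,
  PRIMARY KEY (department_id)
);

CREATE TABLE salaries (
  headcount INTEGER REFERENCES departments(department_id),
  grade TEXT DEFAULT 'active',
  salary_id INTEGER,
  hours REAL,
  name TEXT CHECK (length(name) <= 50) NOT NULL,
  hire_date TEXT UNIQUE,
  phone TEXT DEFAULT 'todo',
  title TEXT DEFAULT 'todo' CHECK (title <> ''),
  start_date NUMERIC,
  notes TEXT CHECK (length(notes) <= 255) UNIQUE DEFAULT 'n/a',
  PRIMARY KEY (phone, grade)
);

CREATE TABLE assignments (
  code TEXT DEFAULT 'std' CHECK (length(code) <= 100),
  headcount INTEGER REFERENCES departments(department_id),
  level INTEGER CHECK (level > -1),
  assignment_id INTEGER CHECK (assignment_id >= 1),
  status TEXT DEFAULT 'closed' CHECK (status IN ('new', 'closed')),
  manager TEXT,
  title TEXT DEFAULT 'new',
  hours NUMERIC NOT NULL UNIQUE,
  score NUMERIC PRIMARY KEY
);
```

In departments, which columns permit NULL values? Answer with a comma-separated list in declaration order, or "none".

status, grade, notes

- phone: declared NOT NULL → not nullable.
- status: UNIQUE does not imply NOT NULL → nullable.
- location: declared NOT NULL → not nullable.
- budget: declared NOT NULL → not nullable.
- bonus: declared NOT NULL → not nullable.
- grade: DEFAULT only fills an omitted column; an explicit NULL is still allowed → nullable.
- hire_date: declared NOT NULL → not nullable.
- notes: CHECK does not forbid NULL (a CHECK constraint passes when its expression is NULL) → nullable.
- department_id: part of the PRIMARY KEY, which implies NOT NULL → not nullable.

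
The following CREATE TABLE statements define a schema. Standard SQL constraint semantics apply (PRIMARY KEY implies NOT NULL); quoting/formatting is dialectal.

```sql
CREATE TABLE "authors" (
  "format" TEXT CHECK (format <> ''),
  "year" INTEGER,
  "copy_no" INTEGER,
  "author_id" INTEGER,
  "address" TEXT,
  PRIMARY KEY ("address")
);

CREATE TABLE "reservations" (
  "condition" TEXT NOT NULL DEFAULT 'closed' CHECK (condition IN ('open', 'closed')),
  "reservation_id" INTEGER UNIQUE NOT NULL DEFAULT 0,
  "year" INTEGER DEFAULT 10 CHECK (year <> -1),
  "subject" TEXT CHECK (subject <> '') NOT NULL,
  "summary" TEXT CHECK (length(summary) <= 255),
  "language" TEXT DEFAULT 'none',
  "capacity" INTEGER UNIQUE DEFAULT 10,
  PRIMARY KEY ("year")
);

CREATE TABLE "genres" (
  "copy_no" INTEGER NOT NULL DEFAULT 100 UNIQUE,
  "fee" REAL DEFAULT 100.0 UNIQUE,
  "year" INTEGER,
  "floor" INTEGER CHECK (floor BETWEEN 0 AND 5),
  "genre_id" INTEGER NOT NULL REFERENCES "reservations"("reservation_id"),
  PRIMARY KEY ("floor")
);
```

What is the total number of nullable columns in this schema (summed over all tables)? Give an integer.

authors: 4 nullable (format, year, copy_no, author_id — PK (address) and explicit NOT NULL columns excluded).
reservations: 3 nullable (summary, language, capacity — PK (year) and explicit NOT NULL columns excluded).
genres: 2 nullable (fee, year — PK (floor) and explicit NOT NULL columns excluded).
Total: 4 + 3 + 2 = 9.

9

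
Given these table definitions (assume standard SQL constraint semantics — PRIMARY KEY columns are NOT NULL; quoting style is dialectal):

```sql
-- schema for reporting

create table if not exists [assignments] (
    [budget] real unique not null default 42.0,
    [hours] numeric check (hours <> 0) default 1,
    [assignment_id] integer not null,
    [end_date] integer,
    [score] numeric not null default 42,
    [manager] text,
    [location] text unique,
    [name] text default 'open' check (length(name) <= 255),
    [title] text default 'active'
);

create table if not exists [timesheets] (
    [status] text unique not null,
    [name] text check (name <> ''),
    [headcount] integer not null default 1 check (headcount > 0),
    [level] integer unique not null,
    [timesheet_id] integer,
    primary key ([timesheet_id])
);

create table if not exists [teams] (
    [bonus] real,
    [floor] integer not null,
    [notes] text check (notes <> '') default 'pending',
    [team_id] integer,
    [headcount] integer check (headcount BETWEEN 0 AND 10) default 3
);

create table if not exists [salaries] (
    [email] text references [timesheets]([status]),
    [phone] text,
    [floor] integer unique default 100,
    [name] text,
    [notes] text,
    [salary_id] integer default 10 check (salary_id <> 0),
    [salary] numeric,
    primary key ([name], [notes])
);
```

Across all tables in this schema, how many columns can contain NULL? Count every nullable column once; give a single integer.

16

assignments: 6 nullable (hours, end_date, manager, location, name, title — PK none and explicit NOT NULL columns excluded).
timesheets: 1 nullable (name — PK (timesheet_id) and explicit NOT NULL columns excluded).
teams: 4 nullable (bonus, notes, team_id, headcount — PK none and explicit NOT NULL columns excluded).
salaries: 5 nullable (email, phone, floor, salary_id, salary — PK (name, notes) and explicit NOT NULL columns excluded).
Total: 6 + 1 + 4 + 5 = 16.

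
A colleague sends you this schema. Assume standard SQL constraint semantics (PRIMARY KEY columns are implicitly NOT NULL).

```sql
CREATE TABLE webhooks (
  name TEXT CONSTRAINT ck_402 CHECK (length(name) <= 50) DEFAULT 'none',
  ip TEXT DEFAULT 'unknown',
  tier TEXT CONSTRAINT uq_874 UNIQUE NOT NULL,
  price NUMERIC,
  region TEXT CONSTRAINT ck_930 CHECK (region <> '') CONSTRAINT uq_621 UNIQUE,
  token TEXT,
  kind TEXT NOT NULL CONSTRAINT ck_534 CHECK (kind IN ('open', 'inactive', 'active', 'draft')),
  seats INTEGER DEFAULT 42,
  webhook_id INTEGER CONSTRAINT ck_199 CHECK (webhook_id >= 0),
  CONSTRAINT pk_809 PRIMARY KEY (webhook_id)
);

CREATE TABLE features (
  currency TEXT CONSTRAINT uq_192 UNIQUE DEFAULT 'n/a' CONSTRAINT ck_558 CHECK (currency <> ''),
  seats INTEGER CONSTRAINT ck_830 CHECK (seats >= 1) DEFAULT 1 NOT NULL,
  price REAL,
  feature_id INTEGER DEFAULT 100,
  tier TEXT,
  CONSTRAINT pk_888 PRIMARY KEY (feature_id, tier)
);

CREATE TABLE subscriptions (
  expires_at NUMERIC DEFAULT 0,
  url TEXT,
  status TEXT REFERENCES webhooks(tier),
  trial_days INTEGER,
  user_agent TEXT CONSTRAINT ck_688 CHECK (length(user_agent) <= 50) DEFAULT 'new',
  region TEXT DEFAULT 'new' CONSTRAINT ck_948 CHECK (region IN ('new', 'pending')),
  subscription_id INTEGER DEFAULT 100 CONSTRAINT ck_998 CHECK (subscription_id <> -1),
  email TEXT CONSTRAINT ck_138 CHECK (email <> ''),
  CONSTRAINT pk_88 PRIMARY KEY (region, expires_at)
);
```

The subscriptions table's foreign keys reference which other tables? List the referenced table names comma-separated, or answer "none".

webhooks

- status REFERENCES webhooks(tier).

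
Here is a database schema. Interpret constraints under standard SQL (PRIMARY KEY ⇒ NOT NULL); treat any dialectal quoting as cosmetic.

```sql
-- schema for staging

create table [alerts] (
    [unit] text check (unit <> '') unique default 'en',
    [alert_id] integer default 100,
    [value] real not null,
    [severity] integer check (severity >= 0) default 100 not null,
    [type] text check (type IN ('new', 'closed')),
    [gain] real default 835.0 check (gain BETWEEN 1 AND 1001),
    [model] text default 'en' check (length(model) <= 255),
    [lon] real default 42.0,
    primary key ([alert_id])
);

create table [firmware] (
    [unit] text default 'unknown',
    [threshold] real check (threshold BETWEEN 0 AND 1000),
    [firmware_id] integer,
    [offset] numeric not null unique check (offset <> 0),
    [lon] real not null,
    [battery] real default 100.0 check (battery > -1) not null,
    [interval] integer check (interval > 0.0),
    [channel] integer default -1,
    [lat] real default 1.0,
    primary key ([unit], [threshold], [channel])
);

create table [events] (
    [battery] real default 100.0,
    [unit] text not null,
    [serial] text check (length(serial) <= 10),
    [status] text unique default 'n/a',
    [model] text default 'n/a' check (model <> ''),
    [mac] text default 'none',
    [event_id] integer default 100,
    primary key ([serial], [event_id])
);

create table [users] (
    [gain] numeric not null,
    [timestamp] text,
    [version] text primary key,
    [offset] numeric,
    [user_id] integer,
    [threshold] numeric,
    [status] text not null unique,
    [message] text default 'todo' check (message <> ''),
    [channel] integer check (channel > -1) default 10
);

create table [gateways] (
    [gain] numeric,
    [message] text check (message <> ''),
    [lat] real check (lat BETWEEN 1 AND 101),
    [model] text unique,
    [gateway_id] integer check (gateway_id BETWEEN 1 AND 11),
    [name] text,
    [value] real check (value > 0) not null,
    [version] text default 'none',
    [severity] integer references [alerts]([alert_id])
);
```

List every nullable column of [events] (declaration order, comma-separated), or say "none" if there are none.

- battery: DEFAULT only fills an omitted column; an explicit NULL is still allowed → nullable.
- unit: declared NOT NULL → not nullable.
- serial: part of the PRIMARY KEY, which implies NOT NULL → not nullable.
- status: UNIQUE does not imply NOT NULL → nullable.
- model: CHECK does not forbid NULL (a CHECK constraint passes when its expression is NULL) → nullable.
- mac: DEFAULT only fills an omitted column; an explicit NULL is still allowed → nullable.
- event_id: part of the PRIMARY KEY, which implies NOT NULL → not nullable.

battery, status, model, mac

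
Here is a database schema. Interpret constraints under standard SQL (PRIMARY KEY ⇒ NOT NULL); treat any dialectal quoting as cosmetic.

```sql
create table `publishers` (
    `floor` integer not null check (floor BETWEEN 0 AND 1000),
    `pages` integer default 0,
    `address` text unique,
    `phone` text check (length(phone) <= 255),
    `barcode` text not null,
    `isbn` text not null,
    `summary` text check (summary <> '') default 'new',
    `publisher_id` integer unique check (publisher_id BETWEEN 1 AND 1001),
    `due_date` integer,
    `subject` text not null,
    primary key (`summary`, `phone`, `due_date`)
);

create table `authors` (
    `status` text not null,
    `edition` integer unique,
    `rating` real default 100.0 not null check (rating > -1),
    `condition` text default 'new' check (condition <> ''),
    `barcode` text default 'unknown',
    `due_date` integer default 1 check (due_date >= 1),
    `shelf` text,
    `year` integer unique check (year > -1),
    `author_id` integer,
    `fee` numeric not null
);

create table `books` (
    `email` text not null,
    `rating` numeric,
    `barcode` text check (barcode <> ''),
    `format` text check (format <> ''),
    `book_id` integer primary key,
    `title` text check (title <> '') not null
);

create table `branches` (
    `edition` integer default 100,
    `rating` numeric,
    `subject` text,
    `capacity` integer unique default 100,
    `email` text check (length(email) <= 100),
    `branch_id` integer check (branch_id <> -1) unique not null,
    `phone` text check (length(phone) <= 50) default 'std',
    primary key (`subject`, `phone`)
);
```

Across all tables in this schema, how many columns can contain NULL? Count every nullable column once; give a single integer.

publishers: 3 nullable (pages, address, publisher_id — PK (summary, phone, due_date) and explicit NOT NULL columns excluded).
authors: 7 nullable (edition, condition, barcode, due_date, shelf, year, author_id — PK none and explicit NOT NULL columns excluded).
books: 3 nullable (rating, barcode, format — PK (book_id) and explicit NOT NULL columns excluded).
branches: 4 nullable (edition, rating, capacity, email — PK (subject, phone) and explicit NOT NULL columns excluded).
Total: 3 + 7 + 3 + 4 = 17.

17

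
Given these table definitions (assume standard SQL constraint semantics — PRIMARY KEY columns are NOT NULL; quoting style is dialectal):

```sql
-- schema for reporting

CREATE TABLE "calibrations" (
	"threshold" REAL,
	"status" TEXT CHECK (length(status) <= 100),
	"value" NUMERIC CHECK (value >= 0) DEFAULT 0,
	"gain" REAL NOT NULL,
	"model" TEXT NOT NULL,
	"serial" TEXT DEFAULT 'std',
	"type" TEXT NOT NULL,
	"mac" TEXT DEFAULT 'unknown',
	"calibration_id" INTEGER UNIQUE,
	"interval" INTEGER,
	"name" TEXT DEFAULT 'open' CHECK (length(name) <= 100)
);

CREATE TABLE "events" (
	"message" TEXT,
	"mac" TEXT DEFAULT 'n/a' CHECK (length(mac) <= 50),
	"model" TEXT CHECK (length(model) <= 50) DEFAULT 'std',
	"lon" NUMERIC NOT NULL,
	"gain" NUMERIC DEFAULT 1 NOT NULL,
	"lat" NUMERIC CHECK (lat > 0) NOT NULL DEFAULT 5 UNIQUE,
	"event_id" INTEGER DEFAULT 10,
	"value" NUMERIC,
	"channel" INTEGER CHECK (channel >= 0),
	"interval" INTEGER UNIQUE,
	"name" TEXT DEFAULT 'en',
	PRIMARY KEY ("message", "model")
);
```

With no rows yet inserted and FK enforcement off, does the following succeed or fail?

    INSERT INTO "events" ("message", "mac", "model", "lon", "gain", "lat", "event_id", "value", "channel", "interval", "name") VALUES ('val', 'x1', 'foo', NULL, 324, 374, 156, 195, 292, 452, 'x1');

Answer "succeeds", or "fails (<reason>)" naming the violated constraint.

lon is explicitly set to NULL, but lon is declared NOT NULL.

fails (NOT NULL on lon)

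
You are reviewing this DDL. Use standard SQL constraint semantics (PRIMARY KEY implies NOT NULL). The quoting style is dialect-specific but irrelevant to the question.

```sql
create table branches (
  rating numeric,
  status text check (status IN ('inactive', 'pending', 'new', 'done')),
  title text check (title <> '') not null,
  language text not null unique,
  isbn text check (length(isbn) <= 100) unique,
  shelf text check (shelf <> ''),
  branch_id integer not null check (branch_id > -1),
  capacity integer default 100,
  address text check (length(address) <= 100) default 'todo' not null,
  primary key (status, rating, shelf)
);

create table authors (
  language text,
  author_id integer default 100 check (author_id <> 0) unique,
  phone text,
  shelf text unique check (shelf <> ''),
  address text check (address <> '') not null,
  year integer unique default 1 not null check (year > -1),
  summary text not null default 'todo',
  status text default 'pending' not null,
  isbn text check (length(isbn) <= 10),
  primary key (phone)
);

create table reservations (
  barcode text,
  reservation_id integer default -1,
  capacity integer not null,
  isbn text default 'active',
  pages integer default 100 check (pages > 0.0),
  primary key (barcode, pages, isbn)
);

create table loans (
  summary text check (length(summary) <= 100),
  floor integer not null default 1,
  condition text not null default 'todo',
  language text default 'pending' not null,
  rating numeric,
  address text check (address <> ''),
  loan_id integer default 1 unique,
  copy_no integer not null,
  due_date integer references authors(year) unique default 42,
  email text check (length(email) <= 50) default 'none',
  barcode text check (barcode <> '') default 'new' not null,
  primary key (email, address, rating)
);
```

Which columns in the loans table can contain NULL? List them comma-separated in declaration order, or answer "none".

- summary: CHECK does not forbid NULL (a CHECK constraint passes when its expression is NULL) → nullable.
- floor: declared NOT NULL → not nullable.
- condition: declared NOT NULL → not nullable.
- language: declared NOT NULL → not nullable.
- rating: part of the PRIMARY KEY, which implies NOT NULL → not nullable.
- address: part of the PRIMARY KEY, which implies NOT NULL → not nullable.
- loan_id: UNIQUE does not imply NOT NULL → nullable.
- copy_no: declared NOT NULL → not nullable.
- due_date: a foreign key column may be NULL unless separately constrained → nullable.
- email: part of the PRIMARY KEY, which implies NOT NULL → not nullable.
- barcode: declared NOT NULL → not nullable.

summary, loan_id, due_date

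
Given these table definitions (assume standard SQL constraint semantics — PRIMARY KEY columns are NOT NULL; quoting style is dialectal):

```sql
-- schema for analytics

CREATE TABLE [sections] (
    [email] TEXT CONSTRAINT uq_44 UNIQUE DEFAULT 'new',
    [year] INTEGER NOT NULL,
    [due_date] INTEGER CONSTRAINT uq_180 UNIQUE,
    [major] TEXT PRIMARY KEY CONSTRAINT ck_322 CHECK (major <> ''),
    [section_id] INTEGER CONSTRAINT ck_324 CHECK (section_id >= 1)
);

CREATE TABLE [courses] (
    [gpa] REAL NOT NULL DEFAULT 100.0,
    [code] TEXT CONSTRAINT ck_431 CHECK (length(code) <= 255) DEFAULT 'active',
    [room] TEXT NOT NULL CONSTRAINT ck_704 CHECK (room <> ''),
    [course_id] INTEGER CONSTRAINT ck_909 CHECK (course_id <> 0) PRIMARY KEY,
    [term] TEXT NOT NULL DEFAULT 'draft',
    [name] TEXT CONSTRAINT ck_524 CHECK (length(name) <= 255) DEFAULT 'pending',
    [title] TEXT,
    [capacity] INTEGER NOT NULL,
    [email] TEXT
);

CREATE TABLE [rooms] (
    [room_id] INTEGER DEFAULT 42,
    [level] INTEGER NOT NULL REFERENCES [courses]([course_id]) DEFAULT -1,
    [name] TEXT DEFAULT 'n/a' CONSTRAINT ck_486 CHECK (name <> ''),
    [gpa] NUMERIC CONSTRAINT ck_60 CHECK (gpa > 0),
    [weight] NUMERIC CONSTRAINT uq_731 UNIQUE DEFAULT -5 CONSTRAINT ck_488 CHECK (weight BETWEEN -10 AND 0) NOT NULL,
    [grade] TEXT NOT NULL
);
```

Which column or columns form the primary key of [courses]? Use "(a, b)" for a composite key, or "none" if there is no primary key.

course_id

course_id is declared PRIMARY KEY inline on the column.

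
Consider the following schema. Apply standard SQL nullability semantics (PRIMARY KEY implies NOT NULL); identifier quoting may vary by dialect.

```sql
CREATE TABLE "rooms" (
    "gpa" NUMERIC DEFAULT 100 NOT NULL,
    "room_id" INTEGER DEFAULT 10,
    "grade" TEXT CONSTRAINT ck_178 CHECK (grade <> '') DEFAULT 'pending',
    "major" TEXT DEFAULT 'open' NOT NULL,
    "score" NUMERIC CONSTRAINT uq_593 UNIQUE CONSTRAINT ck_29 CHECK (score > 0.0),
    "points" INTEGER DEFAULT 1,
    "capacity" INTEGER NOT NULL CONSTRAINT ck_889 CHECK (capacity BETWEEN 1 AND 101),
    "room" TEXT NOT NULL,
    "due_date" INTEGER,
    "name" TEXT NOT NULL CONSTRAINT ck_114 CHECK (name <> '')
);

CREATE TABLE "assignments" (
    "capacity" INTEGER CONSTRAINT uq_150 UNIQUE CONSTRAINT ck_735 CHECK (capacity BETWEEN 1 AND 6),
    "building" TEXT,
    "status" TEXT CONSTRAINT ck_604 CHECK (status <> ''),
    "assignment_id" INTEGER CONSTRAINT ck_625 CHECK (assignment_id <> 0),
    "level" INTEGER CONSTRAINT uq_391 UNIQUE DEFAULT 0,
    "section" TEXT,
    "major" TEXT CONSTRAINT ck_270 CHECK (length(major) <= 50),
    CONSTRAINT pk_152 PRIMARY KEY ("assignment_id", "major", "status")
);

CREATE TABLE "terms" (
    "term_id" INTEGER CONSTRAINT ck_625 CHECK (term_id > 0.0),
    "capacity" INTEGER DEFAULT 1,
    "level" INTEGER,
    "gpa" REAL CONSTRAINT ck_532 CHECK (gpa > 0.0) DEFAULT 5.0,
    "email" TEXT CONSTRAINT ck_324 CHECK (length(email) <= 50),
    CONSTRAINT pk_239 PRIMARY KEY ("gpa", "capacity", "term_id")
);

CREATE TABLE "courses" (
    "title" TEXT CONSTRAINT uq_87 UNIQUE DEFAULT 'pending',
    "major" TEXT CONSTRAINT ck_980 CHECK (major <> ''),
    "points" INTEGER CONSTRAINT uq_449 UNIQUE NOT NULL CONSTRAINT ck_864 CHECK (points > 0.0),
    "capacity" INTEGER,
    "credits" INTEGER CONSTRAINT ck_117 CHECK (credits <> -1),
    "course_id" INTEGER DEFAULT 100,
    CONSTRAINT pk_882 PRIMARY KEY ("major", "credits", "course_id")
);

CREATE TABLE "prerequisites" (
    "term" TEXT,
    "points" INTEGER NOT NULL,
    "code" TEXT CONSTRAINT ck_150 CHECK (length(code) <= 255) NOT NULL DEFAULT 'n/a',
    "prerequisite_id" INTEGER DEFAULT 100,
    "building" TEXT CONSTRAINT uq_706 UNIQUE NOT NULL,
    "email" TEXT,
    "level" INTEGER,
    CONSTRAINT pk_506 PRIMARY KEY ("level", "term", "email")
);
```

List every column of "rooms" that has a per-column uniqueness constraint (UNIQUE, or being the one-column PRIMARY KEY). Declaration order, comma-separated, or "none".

- gpa: no UNIQUE or single-column PK constraint.
- room_id: no UNIQUE or single-column PK constraint.
- grade: no UNIQUE or single-column PK constraint.
- major: no UNIQUE or single-column PK constraint.
- score: declared UNIQUE → unique.
- points: no UNIQUE or single-column PK constraint.
- capacity: no UNIQUE or single-column PK constraint.
- room: no UNIQUE or single-column PK constraint.
- due_date: no UNIQUE or single-column PK constraint.
- name: no UNIQUE or single-column PK constraint.

score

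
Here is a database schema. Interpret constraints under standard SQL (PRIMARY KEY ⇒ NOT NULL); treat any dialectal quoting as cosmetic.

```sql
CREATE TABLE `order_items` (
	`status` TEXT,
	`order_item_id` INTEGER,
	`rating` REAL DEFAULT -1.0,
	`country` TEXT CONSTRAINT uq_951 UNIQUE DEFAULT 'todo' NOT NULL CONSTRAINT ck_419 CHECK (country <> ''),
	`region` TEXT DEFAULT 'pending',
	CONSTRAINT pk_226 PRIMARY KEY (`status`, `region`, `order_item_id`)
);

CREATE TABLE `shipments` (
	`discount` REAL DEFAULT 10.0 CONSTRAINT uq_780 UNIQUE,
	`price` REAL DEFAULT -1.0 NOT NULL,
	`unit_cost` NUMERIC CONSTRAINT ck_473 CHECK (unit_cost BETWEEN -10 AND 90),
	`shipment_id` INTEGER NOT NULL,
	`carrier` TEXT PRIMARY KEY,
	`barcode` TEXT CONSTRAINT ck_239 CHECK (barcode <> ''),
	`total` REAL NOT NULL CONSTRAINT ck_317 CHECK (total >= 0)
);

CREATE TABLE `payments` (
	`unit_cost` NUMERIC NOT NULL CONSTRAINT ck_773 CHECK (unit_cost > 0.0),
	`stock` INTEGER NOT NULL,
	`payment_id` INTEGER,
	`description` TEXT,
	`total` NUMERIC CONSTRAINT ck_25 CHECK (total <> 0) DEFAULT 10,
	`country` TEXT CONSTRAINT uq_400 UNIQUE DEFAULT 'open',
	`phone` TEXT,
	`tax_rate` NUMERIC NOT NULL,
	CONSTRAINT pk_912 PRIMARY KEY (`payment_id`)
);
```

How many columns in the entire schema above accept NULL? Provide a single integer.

8

order_items: 1 nullable (rating — PK (status, region, order_item_id) and explicit NOT NULL columns excluded).
shipments: 3 nullable (discount, unit_cost, barcode — PK (carrier) and explicit NOT NULL columns excluded).
payments: 4 nullable (description, total, country, phone — PK (payment_id) and explicit NOT NULL columns excluded).
Total: 1 + 3 + 4 = 8.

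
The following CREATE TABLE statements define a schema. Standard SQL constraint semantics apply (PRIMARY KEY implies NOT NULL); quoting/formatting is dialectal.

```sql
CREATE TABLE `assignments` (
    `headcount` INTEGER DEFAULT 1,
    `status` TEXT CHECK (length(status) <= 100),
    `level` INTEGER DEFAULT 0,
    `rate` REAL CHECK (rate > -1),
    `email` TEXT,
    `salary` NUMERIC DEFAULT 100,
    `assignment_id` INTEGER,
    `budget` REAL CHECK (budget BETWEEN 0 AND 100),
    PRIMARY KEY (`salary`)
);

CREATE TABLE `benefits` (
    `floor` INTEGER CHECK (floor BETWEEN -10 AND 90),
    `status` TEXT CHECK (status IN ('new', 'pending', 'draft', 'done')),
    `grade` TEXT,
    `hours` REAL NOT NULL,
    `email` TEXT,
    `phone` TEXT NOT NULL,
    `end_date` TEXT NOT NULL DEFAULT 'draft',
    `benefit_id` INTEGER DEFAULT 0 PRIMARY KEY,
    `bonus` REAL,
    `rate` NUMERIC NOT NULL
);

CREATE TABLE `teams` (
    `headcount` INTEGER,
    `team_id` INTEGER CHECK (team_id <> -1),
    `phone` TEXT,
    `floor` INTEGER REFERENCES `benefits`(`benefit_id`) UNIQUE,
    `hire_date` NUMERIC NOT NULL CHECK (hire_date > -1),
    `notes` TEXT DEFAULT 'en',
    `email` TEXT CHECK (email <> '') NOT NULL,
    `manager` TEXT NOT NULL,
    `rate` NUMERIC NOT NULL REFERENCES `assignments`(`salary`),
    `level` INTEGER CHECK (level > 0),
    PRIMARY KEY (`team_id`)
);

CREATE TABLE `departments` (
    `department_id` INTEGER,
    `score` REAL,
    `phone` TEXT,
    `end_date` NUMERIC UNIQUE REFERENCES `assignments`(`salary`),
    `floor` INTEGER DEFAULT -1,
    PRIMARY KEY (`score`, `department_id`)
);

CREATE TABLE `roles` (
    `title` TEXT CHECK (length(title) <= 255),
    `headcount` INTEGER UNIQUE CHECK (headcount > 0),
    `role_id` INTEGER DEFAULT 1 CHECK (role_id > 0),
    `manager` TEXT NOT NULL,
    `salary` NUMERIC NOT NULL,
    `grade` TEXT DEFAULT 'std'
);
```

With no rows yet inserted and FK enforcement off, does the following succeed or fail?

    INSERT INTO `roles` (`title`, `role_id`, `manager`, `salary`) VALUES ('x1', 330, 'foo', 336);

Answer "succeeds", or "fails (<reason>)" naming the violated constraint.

NOT NULL columns: manager is supplied; salary is supplied.
CHECK constraints: 'x1' satisfies (length(title) <= 255); 330 satisfies (role_id > 0).
No constraint is violated.

succeeds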